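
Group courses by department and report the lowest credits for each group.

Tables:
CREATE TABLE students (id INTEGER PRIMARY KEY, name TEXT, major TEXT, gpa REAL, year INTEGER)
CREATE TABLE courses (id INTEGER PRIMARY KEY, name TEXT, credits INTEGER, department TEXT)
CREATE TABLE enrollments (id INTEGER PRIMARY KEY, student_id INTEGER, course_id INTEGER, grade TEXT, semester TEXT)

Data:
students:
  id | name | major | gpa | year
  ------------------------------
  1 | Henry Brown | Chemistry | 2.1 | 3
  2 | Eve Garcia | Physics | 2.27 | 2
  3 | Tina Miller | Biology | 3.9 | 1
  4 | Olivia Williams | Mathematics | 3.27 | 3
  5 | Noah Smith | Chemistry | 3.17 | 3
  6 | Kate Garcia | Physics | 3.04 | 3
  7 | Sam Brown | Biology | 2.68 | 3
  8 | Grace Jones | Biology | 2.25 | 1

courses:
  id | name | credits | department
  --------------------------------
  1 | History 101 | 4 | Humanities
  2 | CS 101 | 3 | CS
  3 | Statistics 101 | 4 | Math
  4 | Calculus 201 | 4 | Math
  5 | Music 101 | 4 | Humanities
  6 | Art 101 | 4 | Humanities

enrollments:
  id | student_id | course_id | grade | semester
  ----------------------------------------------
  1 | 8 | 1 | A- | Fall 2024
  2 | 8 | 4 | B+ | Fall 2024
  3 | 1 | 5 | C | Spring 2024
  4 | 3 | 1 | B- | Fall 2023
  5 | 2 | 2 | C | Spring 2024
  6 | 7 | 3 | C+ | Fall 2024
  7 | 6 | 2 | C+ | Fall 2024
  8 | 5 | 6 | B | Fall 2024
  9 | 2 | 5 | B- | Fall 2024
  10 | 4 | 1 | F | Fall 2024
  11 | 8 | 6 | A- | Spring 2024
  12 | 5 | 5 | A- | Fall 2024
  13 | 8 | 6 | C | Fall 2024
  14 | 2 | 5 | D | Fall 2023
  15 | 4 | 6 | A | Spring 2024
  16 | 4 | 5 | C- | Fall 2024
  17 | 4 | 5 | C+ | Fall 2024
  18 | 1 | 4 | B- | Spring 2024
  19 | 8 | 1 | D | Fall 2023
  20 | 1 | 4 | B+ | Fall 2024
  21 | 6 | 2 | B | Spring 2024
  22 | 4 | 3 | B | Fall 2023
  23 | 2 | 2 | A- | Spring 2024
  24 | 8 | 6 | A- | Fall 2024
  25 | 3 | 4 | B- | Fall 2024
SELECT department, MIN(credits) AS min_credits FROM courses GROUP BY department

Execution result:
department | min_credits
CS | 3
Humanities | 4
Math | 4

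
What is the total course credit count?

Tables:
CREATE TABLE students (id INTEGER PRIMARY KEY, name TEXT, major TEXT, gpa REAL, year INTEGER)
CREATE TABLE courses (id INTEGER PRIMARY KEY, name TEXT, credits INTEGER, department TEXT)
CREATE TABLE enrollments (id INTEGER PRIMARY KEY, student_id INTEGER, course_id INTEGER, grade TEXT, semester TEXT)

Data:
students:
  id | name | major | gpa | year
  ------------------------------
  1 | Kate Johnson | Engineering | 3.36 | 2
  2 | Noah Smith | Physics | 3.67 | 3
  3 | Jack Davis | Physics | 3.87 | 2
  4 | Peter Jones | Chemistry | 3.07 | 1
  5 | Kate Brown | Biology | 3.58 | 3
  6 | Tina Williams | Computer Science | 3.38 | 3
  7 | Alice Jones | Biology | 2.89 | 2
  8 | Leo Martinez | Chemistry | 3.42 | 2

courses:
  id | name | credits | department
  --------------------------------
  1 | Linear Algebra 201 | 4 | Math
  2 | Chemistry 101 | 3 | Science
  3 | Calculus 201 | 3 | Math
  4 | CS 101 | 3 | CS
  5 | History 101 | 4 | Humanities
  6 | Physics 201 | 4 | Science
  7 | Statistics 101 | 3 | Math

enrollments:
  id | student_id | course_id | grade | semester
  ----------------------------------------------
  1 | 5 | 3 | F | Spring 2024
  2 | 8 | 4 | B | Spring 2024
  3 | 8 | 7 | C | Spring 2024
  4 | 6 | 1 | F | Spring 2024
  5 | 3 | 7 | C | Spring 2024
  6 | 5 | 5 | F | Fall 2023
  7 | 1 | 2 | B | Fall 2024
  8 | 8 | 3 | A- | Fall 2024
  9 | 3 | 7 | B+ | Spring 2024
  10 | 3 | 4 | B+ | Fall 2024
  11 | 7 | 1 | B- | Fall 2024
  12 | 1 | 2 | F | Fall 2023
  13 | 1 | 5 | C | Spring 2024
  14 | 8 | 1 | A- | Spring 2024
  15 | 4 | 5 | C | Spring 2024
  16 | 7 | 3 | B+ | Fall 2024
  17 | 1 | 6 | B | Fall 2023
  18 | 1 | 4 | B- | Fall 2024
SELECT SUM(credits) FROM courses

Execution result:
24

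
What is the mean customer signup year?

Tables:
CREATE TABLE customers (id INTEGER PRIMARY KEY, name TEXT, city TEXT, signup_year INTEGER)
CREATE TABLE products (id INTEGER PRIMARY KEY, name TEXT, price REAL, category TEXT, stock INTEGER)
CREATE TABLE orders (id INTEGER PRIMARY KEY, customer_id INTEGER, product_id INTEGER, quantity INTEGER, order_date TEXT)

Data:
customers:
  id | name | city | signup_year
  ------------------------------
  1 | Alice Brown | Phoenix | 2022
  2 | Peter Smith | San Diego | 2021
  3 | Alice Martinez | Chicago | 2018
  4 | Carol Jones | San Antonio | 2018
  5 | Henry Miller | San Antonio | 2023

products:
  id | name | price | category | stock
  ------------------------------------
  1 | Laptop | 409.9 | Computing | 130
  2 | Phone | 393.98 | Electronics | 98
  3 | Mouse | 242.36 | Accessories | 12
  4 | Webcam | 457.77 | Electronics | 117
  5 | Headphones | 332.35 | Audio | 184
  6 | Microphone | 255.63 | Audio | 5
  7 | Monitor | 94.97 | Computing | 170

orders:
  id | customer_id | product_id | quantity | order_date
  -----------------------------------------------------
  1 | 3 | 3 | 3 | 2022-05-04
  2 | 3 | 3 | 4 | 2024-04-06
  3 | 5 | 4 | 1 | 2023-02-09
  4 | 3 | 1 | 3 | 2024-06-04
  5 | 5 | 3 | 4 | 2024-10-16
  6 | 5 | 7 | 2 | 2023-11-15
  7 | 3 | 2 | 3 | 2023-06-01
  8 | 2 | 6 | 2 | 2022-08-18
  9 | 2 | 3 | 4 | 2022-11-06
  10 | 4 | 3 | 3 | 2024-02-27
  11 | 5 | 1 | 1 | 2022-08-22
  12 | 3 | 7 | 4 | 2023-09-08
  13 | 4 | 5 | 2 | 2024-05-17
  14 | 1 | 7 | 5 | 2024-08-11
SELECT AVG(signup_year) FROM customers

Execution result:
2020.40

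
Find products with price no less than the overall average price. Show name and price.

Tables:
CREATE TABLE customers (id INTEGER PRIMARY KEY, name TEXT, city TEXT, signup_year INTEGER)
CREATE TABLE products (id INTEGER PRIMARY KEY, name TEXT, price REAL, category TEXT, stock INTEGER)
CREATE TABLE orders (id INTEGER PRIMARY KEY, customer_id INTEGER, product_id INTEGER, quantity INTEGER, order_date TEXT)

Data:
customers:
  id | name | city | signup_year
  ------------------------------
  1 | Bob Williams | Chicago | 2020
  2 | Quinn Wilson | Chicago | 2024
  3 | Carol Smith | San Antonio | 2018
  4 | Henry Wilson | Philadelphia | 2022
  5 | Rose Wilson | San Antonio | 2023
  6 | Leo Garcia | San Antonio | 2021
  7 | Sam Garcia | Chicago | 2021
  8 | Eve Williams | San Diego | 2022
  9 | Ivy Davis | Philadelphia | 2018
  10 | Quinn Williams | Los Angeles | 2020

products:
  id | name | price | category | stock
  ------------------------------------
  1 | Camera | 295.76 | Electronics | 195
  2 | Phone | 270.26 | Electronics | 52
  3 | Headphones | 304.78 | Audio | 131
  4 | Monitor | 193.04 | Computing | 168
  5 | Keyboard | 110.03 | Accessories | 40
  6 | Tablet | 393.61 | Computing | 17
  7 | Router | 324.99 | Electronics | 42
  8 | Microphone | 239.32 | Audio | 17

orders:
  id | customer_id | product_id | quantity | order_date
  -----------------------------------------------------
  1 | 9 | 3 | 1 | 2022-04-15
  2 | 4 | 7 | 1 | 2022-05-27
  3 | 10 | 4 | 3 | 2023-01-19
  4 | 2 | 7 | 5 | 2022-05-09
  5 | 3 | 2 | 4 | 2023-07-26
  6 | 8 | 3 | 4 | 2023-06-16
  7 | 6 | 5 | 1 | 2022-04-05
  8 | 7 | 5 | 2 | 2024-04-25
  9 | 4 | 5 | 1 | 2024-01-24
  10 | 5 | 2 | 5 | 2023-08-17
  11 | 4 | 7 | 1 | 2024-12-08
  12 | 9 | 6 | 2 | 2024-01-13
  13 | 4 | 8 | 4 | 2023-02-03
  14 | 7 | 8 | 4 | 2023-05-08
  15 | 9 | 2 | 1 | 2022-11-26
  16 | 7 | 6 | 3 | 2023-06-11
SELECT name, price FROM products WHERE price >= (SELECT AVG(price) FROM products)

Execution result:
name | price
Camera | 295.76
Phone | 270.26
Headphones | 304.78
Tablet | 393.61
Router | 324.99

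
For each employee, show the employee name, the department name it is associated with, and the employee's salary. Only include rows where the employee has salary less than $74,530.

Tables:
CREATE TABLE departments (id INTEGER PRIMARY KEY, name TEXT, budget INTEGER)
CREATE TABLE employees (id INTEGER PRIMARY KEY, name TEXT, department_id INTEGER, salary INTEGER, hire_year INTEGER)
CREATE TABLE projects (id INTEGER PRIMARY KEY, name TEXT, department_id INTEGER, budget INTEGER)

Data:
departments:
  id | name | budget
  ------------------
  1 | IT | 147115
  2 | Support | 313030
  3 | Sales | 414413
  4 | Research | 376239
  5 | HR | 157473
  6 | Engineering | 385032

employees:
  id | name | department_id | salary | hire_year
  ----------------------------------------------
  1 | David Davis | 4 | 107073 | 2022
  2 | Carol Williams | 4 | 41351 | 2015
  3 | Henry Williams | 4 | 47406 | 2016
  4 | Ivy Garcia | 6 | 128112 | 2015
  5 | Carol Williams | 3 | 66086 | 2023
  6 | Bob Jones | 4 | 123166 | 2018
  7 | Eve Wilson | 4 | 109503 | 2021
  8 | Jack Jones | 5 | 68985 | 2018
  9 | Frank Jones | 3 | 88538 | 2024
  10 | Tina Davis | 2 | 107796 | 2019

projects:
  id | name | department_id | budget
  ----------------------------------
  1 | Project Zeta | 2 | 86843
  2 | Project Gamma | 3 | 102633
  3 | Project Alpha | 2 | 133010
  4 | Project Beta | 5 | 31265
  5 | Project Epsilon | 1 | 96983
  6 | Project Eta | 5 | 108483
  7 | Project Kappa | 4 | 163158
SELECT c.name, p.name AS department, c.salary FROM employees c JOIN departments p ON c.department_id = p.id WHERE c.salary < 74530

Execution result:
name | department | salary
Carol Williams | Research | 41351
Henry Williams | Research | 47406
Carol Williams | Sales | 66086
Jack Jones | HR | 68985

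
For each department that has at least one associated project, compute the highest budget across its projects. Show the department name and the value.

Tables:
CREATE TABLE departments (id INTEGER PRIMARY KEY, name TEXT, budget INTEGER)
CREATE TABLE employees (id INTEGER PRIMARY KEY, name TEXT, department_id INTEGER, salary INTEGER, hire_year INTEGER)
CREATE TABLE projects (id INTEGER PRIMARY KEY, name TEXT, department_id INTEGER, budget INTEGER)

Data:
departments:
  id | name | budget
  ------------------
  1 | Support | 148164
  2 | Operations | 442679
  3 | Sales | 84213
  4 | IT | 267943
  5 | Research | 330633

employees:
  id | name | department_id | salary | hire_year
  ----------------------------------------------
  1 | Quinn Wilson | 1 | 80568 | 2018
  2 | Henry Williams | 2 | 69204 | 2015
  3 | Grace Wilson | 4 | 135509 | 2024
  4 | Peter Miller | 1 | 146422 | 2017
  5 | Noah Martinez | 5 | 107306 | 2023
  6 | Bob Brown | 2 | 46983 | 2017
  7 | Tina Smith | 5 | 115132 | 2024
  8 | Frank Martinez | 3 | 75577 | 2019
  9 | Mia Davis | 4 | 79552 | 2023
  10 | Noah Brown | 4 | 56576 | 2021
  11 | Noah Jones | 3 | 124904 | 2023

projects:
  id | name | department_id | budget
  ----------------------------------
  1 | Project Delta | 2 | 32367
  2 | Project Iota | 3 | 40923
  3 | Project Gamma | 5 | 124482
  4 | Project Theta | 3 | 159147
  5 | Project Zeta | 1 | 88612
SELECT p.name, MAX(c.budget) AS max_budget FROM projects c JOIN departments p ON c.department_id = p.id GROUP BY p.id, p.name

Execution result:
name | max_budget
Support | 88612
Operations | 32367
Sales | 159147
Research | 124482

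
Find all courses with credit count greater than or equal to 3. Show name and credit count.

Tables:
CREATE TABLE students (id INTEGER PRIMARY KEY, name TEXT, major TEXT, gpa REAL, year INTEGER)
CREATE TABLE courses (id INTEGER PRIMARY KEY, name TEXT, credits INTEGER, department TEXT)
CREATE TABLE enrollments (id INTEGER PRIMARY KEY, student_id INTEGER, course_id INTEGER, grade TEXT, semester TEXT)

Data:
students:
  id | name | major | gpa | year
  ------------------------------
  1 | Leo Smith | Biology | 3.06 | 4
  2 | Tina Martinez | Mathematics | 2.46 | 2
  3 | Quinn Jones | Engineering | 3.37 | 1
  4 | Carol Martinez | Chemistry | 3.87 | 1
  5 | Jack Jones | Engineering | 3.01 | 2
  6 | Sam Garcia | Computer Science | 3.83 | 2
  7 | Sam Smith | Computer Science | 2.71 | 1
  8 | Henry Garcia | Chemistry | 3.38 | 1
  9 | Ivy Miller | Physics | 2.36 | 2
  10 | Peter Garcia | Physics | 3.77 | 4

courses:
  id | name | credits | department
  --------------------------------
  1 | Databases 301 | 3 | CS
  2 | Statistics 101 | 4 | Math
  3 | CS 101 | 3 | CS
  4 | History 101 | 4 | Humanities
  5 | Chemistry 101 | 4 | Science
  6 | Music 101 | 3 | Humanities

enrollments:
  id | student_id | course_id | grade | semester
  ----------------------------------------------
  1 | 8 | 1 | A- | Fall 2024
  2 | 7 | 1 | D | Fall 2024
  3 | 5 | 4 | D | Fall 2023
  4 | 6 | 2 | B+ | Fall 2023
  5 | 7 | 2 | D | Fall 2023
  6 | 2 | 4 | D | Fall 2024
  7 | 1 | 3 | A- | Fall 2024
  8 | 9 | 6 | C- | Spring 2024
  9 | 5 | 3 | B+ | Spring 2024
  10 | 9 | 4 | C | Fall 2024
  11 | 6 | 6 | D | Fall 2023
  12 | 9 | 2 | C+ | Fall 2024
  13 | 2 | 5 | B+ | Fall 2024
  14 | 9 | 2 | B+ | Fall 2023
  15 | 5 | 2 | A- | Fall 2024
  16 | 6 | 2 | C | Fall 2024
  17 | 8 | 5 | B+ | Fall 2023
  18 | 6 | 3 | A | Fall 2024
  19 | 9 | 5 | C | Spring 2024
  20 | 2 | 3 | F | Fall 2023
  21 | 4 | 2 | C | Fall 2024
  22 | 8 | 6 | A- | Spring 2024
SELECT name, credits FROM courses WHERE credits >= 3

Execution result:
name | credits
Databases 301 | 3
Statistics 101 | 4
CS 101 | 3
History 101 | 4
Chemistry 101 | 4
Music 101 | 3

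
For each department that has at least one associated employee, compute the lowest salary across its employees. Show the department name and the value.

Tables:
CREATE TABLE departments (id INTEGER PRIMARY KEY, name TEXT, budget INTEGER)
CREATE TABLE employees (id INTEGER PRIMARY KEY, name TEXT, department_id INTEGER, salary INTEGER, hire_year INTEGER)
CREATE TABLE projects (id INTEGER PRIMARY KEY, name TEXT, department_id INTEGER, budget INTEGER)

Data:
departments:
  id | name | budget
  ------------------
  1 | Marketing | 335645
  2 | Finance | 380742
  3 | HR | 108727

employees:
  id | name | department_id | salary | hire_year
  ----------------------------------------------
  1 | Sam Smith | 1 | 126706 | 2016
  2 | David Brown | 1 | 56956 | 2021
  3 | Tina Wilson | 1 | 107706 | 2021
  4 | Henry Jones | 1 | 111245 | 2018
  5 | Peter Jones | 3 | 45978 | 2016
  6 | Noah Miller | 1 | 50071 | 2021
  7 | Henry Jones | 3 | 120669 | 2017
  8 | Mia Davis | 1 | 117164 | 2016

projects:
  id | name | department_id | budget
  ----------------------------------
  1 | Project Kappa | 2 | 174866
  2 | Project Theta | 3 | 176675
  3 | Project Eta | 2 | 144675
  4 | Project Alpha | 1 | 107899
SELECT p.name, MIN(c.salary) AS min_salary FROM employees c JOIN departments p ON c.department_id = p.id GROUP BY p.id, p.name

Execution result:
name | min_salary
Marketing | 50071
HR | 45978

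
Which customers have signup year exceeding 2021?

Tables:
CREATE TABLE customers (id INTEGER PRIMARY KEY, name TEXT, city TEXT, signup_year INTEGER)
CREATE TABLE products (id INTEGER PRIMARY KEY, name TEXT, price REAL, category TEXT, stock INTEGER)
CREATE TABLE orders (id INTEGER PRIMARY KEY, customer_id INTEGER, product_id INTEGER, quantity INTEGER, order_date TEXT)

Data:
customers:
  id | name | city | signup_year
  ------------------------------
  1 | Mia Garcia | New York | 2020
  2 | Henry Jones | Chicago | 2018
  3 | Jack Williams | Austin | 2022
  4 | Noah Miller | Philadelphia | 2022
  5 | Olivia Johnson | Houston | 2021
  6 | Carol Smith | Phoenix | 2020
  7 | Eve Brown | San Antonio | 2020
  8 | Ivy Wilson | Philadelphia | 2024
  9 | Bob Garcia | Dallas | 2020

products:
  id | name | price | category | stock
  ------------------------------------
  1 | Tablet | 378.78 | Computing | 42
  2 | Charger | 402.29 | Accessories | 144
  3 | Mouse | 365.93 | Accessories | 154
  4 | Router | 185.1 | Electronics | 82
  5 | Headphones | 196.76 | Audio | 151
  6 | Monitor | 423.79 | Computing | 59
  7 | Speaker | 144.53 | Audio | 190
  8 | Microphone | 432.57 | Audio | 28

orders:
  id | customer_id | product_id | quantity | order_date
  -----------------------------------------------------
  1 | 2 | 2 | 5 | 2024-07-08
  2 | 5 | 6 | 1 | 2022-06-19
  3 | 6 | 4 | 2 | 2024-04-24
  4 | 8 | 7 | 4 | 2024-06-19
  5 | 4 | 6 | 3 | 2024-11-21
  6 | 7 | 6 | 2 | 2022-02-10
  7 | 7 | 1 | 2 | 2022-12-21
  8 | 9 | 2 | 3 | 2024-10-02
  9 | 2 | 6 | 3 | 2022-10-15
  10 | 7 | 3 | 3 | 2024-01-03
SELECT name, signup_year FROM customers WHERE signup_year > 2021

Execution result:
name | signup_year
Jack Williams | 2022
Noah Miller | 2022
Ivy Wilson | 2024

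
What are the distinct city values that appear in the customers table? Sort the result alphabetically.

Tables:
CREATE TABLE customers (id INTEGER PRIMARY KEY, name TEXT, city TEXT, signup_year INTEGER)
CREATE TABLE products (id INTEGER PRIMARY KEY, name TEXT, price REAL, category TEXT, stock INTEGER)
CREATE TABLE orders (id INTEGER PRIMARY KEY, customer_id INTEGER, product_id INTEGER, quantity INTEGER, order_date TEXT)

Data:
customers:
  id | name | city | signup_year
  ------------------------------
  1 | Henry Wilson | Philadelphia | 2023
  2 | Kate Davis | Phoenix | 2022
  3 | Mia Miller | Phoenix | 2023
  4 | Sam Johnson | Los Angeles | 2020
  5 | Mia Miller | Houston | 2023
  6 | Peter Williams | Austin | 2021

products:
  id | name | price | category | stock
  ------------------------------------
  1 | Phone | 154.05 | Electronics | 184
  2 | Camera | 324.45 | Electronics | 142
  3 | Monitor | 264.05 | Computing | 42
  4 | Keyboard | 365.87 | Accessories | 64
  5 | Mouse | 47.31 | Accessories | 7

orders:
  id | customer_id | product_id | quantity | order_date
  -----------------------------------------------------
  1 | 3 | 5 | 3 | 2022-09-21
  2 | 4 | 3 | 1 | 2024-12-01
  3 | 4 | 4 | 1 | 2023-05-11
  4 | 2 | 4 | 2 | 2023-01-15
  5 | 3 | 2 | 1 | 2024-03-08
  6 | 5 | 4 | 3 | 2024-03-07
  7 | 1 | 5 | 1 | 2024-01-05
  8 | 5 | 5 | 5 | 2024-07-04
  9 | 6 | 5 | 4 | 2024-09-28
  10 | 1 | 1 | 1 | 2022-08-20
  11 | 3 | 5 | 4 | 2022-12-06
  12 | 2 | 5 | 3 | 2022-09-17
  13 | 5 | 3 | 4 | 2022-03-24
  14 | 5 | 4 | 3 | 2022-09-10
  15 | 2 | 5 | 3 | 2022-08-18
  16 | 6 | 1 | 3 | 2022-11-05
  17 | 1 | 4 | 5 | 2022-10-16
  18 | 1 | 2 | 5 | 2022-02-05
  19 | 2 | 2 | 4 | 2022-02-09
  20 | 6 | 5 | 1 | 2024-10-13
SELECT DISTINCT city FROM customers ORDER BY city

Execution result:
city
Austin
Houston
Los Angeles
Philadelphia
Phoenix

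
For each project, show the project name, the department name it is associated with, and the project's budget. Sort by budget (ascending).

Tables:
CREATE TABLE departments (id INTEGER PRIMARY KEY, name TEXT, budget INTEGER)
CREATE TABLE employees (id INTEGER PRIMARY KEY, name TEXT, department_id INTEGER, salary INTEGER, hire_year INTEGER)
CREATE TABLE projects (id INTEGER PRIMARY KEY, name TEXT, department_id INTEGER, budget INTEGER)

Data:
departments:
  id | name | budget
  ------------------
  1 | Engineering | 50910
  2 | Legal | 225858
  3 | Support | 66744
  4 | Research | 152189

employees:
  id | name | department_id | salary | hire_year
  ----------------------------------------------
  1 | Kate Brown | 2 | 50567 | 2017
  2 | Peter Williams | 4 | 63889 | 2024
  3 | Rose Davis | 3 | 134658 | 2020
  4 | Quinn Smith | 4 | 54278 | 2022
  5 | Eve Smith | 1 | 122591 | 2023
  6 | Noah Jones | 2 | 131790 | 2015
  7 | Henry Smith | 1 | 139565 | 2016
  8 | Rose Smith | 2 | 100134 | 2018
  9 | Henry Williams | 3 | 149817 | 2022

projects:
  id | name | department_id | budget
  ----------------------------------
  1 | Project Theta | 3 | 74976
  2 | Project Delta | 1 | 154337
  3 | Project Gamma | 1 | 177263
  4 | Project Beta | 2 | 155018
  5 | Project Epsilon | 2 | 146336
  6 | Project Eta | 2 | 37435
SELECT c.name, p.name AS department, c.budget FROM projects c JOIN departments p ON c.department_id = p.id ORDER BY c.budget ASC

Execution result:
name | department | budget
Project Eta | Legal | 37435
Project Theta | Support | 74976
Project Epsilon | Legal | 146336
Project Delta | Engineering | 154337
Project Beta | Legal | 155018
Project Gamma | Engineering | 177263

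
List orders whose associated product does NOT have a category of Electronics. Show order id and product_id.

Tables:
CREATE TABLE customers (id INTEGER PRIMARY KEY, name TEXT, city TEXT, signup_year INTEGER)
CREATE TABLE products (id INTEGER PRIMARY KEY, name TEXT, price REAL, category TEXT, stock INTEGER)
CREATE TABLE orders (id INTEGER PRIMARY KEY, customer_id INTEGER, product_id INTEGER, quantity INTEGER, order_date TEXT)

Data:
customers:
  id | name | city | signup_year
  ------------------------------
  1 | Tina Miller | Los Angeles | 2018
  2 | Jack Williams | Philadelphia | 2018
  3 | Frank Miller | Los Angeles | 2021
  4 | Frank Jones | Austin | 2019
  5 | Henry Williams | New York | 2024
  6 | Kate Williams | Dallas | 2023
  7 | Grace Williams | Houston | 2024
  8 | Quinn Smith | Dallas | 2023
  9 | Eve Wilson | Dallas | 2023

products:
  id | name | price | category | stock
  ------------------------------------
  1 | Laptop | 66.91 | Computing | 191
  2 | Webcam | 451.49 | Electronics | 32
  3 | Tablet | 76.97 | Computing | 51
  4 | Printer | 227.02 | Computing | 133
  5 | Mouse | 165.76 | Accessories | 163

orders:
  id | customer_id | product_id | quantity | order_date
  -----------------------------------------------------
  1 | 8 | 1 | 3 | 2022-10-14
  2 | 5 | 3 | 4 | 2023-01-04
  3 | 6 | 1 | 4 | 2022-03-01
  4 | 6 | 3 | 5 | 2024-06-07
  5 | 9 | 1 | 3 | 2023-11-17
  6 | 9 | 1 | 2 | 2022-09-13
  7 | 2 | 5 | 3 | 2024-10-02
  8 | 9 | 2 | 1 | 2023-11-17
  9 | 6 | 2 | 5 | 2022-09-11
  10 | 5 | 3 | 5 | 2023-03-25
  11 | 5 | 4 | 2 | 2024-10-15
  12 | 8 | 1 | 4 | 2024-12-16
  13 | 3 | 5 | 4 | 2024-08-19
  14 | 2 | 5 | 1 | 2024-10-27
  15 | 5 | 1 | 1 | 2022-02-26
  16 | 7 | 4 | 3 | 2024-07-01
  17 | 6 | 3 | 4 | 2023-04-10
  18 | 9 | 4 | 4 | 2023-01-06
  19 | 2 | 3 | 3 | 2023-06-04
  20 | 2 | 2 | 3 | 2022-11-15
SELECT id, product_id FROM orders WHERE product_id NOT IN (SELECT id FROM products WHERE category = 'Electronics')

Execution result:
id | product_id
1 | 1
2 | 3
3 | 1
4 | 3
5 | 1
6 | 1
7 | 5
10 | 3
11 | 4
12 | 1
13 | 5
14 | 5
15 | 1
16 | 4
17 | 3
18 | 4
19 | 3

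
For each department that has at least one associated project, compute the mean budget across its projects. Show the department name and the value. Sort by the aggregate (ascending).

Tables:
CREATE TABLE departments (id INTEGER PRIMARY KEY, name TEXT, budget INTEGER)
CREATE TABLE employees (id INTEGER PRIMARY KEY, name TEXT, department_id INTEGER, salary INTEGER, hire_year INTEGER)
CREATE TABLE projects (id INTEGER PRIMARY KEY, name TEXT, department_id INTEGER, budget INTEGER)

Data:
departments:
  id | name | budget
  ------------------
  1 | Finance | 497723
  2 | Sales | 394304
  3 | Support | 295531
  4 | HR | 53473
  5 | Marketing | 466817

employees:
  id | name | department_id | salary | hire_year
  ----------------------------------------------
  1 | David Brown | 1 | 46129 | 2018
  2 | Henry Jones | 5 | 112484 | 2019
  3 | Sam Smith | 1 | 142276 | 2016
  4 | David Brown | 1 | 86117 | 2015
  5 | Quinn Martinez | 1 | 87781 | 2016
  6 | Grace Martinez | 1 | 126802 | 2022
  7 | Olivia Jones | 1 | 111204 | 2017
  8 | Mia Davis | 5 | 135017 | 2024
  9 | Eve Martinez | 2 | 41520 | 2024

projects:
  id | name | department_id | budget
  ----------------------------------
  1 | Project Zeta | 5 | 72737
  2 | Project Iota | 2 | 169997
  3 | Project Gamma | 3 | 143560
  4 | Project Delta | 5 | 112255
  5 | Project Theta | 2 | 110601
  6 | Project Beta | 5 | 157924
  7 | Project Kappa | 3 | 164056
SELECT p.name, AVG(c.budget) AS avg_budget FROM projects c JOIN departments p ON c.department_id = p.id GROUP BY p.id, p.name ORDER BY avg_budget ASC

Execution result:
name | avg_budget
Marketing | 114305.33
Sales | 140299.00
Support | 153808.00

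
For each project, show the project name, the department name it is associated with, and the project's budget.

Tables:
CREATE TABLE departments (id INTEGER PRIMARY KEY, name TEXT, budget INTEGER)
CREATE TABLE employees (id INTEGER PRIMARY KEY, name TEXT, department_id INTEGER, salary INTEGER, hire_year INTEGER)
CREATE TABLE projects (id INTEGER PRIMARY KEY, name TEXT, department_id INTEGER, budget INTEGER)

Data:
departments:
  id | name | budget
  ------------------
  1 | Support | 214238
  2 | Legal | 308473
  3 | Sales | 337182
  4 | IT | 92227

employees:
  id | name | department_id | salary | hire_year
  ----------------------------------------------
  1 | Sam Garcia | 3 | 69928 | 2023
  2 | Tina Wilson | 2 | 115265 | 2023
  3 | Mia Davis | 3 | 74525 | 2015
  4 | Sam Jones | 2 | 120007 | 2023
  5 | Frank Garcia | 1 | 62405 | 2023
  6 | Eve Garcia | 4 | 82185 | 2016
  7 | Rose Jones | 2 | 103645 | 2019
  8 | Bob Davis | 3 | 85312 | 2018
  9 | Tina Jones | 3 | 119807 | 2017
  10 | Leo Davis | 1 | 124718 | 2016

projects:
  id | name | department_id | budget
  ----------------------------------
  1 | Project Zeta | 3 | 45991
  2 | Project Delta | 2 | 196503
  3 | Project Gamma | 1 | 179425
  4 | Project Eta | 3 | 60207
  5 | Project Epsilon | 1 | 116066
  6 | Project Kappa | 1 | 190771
SELECT c.name, p.name AS department, c.budget FROM projects c JOIN departments p ON c.department_id = p.id

Execution result:
name | department | budget
Project Zeta | Sales | 45991
Project Delta | Legal | 196503
Project Gamma | Support | 179425
Project Eta | Sales | 60207
Project Epsilon | Support | 116066
Project Kappa | Support | 190771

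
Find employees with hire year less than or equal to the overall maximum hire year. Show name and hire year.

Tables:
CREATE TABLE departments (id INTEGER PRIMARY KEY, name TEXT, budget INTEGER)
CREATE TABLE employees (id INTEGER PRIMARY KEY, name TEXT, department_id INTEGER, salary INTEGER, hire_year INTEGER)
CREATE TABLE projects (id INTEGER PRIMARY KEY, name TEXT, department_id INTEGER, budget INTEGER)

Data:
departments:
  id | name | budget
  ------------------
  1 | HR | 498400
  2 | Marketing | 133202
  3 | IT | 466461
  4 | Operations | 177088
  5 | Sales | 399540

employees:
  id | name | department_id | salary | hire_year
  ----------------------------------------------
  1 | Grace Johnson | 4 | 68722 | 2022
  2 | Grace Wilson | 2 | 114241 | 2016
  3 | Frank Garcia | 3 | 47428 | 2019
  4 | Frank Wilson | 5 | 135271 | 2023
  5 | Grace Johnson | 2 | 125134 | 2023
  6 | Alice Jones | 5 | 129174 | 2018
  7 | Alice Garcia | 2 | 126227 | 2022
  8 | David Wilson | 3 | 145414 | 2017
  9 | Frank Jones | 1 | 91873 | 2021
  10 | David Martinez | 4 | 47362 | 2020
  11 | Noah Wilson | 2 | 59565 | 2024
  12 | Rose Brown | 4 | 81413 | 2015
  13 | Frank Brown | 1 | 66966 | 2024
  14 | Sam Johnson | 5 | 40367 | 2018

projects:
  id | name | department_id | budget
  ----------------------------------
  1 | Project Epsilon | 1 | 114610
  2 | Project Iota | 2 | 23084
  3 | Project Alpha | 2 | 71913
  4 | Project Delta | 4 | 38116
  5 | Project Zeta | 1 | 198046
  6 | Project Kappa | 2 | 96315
SELECT name, hire_year FROM employees WHERE hire_year <= (SELECT MAX(hire_year) FROM employees)

Execution result:
name | hire_year
Grace Johnson | 2022
Grace Wilson | 2016
Frank Garcia | 2019
Frank Wilson | 2023
Grace Johnson | 2023
Alice Jones | 2018
Alice Garcia | 2022
David Wilson | 2017
Frank Jones | 2021
David Martinez | 2020
Noah Wilson | 2024
Rose Brown | 2015
Frank Brown | 2024
Sam Johnson | 2018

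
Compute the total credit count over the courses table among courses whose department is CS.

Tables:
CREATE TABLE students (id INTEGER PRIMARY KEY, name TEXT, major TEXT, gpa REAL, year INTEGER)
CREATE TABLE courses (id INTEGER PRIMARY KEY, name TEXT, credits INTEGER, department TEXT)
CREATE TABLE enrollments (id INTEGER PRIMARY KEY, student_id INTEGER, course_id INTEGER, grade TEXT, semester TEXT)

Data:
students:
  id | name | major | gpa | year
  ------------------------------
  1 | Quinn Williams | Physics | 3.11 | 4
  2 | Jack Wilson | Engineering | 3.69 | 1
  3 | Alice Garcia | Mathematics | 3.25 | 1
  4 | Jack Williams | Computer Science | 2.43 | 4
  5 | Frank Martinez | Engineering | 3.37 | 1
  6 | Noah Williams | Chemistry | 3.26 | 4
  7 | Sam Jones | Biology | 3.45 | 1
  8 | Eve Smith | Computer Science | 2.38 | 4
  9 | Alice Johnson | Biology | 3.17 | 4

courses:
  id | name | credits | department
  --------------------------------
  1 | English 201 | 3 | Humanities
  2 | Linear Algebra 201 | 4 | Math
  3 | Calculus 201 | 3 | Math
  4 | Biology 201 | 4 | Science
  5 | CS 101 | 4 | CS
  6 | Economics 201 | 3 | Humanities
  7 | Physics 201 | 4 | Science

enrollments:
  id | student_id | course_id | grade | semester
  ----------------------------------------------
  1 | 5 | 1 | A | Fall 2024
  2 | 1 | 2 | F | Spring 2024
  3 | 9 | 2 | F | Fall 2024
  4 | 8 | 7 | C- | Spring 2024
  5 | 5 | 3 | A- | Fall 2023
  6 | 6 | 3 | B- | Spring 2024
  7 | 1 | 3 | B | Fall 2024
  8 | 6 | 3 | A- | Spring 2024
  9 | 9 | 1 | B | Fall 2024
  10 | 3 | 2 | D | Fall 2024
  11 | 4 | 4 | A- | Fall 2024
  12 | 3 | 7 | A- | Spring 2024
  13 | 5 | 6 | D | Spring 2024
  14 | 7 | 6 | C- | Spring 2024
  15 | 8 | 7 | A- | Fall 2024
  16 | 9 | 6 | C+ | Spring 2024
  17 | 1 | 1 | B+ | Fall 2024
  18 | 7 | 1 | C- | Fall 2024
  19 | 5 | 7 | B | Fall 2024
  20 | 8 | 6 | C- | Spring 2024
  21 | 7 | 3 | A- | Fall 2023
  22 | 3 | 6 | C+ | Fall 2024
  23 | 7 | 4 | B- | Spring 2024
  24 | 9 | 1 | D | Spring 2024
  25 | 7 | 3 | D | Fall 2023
SELECT SUM(credits) FROM courses WHERE department = 'CS'

Execution result:
4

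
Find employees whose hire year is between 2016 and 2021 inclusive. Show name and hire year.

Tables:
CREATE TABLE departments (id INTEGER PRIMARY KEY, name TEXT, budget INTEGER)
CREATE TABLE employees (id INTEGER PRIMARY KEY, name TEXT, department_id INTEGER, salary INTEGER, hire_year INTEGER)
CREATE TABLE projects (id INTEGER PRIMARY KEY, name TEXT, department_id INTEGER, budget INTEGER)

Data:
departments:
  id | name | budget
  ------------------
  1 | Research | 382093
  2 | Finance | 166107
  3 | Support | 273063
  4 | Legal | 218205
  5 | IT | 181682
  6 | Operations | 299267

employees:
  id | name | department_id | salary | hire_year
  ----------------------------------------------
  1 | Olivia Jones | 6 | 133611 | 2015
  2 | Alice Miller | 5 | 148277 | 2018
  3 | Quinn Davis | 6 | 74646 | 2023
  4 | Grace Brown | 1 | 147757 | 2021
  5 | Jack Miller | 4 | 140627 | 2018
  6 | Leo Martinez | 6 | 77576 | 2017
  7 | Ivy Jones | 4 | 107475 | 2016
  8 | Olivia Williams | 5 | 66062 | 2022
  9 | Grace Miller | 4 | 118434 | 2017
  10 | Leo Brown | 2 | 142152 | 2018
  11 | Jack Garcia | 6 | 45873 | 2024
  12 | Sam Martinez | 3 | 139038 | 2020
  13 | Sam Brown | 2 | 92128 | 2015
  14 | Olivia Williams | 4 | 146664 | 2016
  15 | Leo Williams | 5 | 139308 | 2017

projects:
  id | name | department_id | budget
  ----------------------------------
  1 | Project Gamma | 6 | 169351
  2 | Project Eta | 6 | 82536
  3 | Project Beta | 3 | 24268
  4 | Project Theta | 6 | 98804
SELECT name, hire_year FROM employees WHERE hire_year BETWEEN 2016 AND 2021

Execution result:
name | hire_year
Alice Miller | 2018
Grace Brown | 2021
Jack Miller | 2018
Leo Martinez | 2017
Ivy Jones | 2016
Grace Miller | 2017
Leo Brown | 2018
Sam Martinez | 2020
Olivia Williams | 2016
Leo Williams | 2017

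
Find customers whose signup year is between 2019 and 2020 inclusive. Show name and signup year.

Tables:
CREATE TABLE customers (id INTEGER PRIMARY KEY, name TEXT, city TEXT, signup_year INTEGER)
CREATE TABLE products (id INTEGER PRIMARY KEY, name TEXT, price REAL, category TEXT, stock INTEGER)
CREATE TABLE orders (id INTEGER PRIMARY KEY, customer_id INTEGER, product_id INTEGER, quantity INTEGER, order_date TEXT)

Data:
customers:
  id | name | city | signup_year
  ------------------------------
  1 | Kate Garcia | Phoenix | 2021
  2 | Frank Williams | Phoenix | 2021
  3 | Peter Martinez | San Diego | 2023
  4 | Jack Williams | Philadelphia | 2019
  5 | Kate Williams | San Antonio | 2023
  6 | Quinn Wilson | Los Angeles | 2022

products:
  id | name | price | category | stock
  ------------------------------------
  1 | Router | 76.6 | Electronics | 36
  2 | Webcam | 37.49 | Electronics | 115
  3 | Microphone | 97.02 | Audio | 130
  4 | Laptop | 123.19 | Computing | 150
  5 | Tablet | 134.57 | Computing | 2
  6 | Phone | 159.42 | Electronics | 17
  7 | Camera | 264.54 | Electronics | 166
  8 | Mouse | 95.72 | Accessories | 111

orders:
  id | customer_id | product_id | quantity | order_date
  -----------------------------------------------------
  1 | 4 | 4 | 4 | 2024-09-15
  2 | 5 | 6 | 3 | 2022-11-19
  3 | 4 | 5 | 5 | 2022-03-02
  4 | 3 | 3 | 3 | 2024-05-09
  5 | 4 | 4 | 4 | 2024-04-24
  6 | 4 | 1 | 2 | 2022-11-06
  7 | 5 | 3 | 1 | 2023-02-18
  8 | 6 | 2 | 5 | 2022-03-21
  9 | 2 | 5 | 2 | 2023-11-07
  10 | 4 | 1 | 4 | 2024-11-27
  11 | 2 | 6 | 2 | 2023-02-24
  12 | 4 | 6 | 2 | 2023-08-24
SELECT name, signup_year FROM customers WHERE signup_year BETWEEN 2019 AND 2020

Execution result:
name | signup_year
Jack Williams | 2019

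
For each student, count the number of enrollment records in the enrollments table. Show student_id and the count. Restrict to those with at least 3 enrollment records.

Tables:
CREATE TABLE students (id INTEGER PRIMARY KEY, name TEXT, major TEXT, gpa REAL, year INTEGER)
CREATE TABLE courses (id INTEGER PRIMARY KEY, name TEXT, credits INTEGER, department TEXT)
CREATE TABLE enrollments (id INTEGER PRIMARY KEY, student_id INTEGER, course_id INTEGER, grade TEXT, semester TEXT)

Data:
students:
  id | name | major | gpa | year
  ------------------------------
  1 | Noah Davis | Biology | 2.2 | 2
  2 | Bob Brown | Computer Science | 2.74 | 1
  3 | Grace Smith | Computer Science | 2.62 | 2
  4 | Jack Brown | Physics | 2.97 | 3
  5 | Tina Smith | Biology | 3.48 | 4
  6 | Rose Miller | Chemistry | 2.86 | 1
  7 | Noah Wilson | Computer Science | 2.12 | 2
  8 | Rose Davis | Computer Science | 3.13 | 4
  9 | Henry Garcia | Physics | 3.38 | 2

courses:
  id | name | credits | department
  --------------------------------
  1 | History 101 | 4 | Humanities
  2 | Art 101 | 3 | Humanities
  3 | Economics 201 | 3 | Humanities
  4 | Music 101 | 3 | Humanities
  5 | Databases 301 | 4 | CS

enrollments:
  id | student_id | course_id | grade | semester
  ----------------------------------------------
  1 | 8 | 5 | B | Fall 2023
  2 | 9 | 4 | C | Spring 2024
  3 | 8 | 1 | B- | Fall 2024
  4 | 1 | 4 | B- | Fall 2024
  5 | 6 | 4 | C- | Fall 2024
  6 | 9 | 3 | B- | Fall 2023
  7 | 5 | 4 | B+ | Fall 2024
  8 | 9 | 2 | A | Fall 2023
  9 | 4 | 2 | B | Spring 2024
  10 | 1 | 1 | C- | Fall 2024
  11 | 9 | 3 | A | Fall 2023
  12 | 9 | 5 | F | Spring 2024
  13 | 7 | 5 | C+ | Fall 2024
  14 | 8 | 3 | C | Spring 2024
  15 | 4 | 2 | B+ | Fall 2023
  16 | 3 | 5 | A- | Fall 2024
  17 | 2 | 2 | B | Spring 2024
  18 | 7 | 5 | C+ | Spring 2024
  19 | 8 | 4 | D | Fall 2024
SELECT student_id, COUNT(*) AS enrollment_count FROM enrollments GROUP BY student_id HAVING COUNT(*) >= 3

Execution result:
student_id | enrollment_count
8 | 4
9 | 5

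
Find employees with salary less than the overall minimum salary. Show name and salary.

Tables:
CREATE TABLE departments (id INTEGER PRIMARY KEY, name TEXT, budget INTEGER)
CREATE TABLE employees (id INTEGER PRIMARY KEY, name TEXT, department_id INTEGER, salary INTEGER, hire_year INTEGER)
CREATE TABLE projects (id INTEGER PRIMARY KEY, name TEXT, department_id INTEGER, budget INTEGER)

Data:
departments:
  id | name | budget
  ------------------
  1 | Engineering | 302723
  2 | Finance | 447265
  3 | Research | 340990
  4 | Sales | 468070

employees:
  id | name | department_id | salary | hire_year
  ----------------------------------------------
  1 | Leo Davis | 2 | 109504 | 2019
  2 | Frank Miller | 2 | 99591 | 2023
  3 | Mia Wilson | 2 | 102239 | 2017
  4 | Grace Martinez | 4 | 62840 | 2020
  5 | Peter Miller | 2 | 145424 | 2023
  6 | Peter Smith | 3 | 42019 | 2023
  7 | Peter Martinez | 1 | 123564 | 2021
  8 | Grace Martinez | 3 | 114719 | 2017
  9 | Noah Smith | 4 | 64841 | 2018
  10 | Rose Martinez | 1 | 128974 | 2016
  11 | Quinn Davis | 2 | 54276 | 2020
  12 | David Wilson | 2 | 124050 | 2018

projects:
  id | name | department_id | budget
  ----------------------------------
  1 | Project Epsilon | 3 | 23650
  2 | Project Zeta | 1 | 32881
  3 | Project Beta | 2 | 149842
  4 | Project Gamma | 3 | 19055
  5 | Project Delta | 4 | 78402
SELECT name, salary FROM employees WHERE salary < (SELECT MIN(salary) FROM employees)

Execution result:
(no rows)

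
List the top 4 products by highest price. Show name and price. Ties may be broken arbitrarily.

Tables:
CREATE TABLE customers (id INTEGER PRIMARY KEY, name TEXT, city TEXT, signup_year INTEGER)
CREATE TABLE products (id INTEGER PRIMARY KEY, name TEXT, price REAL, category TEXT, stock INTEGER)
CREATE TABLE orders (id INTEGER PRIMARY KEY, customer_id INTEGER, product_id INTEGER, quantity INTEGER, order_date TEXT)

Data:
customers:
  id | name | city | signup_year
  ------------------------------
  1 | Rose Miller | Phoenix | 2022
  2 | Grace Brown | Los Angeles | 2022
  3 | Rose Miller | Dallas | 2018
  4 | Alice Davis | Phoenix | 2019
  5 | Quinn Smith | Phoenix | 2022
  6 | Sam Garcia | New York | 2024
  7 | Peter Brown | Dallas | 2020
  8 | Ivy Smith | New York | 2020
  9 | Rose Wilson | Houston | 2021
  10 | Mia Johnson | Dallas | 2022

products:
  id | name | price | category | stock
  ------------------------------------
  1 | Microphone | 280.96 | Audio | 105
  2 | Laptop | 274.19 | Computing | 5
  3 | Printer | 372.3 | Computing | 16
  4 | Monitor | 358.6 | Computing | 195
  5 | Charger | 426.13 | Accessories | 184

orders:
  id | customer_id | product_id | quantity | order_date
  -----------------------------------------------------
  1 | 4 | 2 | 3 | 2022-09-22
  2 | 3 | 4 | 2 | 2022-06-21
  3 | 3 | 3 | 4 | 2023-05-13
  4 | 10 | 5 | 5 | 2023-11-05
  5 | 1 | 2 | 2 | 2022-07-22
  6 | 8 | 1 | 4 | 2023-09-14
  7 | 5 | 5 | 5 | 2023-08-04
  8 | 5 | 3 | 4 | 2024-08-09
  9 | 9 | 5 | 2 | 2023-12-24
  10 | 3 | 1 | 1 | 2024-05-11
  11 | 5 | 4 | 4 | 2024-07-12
SELECT name, price FROM products ORDER BY price DESC LIMIT 4

Execution result:
name | price
Charger | 426.13
Printer | 372.30
Monitor | 358.60
Microphone | 280.96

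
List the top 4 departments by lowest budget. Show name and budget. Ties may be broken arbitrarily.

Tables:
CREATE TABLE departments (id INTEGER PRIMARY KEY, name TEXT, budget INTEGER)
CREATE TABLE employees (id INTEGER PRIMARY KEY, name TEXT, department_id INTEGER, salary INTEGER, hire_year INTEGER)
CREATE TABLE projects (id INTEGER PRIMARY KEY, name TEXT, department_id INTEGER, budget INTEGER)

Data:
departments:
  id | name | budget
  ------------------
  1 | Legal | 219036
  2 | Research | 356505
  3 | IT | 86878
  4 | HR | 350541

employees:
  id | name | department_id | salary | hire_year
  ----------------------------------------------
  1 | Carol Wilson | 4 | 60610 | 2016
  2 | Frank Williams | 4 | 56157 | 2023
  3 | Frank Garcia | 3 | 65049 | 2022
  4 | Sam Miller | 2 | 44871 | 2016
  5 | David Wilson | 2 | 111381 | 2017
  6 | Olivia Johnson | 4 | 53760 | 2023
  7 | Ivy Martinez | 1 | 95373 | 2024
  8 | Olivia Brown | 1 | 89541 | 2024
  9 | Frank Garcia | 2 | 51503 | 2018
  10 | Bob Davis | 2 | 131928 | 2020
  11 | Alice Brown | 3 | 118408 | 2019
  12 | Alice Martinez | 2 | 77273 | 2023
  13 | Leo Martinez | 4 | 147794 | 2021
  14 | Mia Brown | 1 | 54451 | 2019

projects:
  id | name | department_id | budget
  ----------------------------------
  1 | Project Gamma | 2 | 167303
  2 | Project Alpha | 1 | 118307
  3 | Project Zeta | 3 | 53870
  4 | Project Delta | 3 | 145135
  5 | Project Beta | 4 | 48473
SELECT name, budget FROM departments ORDER BY budget ASC LIMIT 4

Execution result:
name | budget
IT | 86878
Legal | 219036
HR | 350541
Research | 356505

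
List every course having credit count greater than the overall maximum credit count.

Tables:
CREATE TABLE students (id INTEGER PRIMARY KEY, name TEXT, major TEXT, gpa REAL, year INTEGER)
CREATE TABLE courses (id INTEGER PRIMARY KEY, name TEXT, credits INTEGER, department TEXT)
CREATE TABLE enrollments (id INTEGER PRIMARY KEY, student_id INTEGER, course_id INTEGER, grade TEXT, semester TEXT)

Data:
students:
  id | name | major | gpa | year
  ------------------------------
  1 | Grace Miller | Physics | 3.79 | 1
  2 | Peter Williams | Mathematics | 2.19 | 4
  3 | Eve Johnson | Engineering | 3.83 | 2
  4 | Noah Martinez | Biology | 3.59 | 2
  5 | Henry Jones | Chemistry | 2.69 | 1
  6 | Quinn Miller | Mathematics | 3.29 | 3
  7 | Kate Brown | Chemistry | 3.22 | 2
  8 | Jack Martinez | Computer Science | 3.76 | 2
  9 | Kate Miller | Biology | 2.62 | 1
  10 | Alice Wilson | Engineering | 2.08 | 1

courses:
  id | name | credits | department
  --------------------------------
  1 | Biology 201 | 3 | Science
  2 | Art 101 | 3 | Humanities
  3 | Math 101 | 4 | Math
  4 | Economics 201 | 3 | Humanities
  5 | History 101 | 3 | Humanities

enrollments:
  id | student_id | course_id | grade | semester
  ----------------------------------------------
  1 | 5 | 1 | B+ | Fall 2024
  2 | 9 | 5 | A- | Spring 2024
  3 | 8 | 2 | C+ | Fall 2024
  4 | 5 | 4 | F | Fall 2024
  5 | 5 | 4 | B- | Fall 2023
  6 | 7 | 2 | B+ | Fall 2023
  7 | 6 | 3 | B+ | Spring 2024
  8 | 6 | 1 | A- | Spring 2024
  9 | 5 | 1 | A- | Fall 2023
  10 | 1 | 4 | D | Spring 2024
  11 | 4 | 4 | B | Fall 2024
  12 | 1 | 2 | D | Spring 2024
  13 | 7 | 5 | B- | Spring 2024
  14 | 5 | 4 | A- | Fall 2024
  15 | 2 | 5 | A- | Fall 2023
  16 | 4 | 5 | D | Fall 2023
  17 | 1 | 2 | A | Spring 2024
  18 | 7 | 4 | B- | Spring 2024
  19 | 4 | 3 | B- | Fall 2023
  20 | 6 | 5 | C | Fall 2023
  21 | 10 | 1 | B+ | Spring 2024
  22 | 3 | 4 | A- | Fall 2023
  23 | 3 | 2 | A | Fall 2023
SELECT name, credits FROM courses WHERE credits > (SELECT MAX(credits) FROM courses)

Execution result:
(no rows)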